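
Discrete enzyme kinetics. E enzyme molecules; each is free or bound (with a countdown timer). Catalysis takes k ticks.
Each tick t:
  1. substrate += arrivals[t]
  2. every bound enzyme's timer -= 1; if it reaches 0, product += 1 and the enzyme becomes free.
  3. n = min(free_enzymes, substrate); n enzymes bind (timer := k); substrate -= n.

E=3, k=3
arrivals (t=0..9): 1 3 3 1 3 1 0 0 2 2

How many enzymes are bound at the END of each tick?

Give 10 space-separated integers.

t=0: arr=1 -> substrate=0 bound=1 product=0
t=1: arr=3 -> substrate=1 bound=3 product=0
t=2: arr=3 -> substrate=4 bound=3 product=0
t=3: arr=1 -> substrate=4 bound=3 product=1
t=4: arr=3 -> substrate=5 bound=3 product=3
t=5: arr=1 -> substrate=6 bound=3 product=3
t=6: arr=0 -> substrate=5 bound=3 product=4
t=7: arr=0 -> substrate=3 bound=3 product=6
t=8: arr=2 -> substrate=5 bound=3 product=6
t=9: arr=2 -> substrate=6 bound=3 product=7

Answer: 1 3 3 3 3 3 3 3 3 3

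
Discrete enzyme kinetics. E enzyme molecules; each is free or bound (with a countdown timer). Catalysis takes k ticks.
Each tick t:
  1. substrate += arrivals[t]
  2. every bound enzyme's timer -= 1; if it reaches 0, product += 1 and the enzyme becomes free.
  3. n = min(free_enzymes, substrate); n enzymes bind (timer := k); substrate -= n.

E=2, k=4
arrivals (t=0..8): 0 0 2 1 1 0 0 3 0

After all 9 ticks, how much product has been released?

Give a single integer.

Answer: 2

Derivation:
t=0: arr=0 -> substrate=0 bound=0 product=0
t=1: arr=0 -> substrate=0 bound=0 product=0
t=2: arr=2 -> substrate=0 bound=2 product=0
t=3: arr=1 -> substrate=1 bound=2 product=0
t=4: arr=1 -> substrate=2 bound=2 product=0
t=5: arr=0 -> substrate=2 bound=2 product=0
t=6: arr=0 -> substrate=0 bound=2 product=2
t=7: arr=3 -> substrate=3 bound=2 product=2
t=8: arr=0 -> substrate=3 bound=2 product=2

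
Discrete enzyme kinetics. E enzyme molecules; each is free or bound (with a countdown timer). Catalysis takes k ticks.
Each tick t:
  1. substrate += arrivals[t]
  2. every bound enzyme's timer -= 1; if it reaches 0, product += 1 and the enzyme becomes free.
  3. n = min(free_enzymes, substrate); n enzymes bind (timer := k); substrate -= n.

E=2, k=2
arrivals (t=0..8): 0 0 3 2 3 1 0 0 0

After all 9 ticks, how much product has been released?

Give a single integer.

t=0: arr=0 -> substrate=0 bound=0 product=0
t=1: arr=0 -> substrate=0 bound=0 product=0
t=2: arr=3 -> substrate=1 bound=2 product=0
t=3: arr=2 -> substrate=3 bound=2 product=0
t=4: arr=3 -> substrate=4 bound=2 product=2
t=5: arr=1 -> substrate=5 bound=2 product=2
t=6: arr=0 -> substrate=3 bound=2 product=4
t=7: arr=0 -> substrate=3 bound=2 product=4
t=8: arr=0 -> substrate=1 bound=2 product=6

Answer: 6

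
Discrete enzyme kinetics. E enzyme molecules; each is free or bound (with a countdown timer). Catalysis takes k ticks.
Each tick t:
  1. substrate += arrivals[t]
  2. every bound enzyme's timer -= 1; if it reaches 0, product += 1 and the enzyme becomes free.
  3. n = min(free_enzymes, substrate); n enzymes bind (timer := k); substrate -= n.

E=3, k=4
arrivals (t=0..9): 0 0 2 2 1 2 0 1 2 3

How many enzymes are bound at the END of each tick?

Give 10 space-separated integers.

t=0: arr=0 -> substrate=0 bound=0 product=0
t=1: arr=0 -> substrate=0 bound=0 product=0
t=2: arr=2 -> substrate=0 bound=2 product=0
t=3: arr=2 -> substrate=1 bound=3 product=0
t=4: arr=1 -> substrate=2 bound=3 product=0
t=5: arr=2 -> substrate=4 bound=3 product=0
t=6: arr=0 -> substrate=2 bound=3 product=2
t=7: arr=1 -> substrate=2 bound=3 product=3
t=8: arr=2 -> substrate=4 bound=3 product=3
t=9: arr=3 -> substrate=7 bound=3 product=3

Answer: 0 0 2 3 3 3 3 3 3 3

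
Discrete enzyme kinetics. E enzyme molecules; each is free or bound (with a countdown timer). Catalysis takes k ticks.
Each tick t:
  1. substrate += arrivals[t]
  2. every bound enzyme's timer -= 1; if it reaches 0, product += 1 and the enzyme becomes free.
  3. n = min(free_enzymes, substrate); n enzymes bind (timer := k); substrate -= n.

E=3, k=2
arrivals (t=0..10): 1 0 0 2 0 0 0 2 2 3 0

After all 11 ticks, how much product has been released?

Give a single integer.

t=0: arr=1 -> substrate=0 bound=1 product=0
t=1: arr=0 -> substrate=0 bound=1 product=0
t=2: arr=0 -> substrate=0 bound=0 product=1
t=3: arr=2 -> substrate=0 bound=2 product=1
t=4: arr=0 -> substrate=0 bound=2 product=1
t=5: arr=0 -> substrate=0 bound=0 product=3
t=6: arr=0 -> substrate=0 bound=0 product=3
t=7: arr=2 -> substrate=0 bound=2 product=3
t=8: arr=2 -> substrate=1 bound=3 product=3
t=9: arr=3 -> substrate=2 bound=3 product=5
t=10: arr=0 -> substrate=1 bound=3 product=6

Answer: 6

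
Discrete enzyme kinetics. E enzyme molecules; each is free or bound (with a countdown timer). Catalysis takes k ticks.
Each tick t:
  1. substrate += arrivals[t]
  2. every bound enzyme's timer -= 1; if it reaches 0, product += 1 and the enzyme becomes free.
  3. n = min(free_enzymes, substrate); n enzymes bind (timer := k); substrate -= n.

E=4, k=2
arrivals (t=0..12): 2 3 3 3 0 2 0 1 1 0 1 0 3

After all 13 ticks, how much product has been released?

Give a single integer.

t=0: arr=2 -> substrate=0 bound=2 product=0
t=1: arr=3 -> substrate=1 bound=4 product=0
t=2: arr=3 -> substrate=2 bound=4 product=2
t=3: arr=3 -> substrate=3 bound=4 product=4
t=4: arr=0 -> substrate=1 bound=4 product=6
t=5: arr=2 -> substrate=1 bound=4 product=8
t=6: arr=0 -> substrate=0 bound=3 product=10
t=7: arr=1 -> substrate=0 bound=2 product=12
t=8: arr=1 -> substrate=0 bound=2 product=13
t=9: arr=0 -> substrate=0 bound=1 product=14
t=10: arr=1 -> substrate=0 bound=1 product=15
t=11: arr=0 -> substrate=0 bound=1 product=15
t=12: arr=3 -> substrate=0 bound=3 product=16

Answer: 16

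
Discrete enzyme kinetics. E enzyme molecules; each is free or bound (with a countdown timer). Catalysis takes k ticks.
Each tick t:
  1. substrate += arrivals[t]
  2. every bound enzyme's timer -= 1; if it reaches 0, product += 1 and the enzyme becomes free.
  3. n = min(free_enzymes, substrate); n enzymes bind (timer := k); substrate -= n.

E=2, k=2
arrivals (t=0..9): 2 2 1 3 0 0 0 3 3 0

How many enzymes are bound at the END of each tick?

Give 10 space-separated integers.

Answer: 2 2 2 2 2 2 2 2 2 2

Derivation:
t=0: arr=2 -> substrate=0 bound=2 product=0
t=1: arr=2 -> substrate=2 bound=2 product=0
t=2: arr=1 -> substrate=1 bound=2 product=2
t=3: arr=3 -> substrate=4 bound=2 product=2
t=4: arr=0 -> substrate=2 bound=2 product=4
t=5: arr=0 -> substrate=2 bound=2 product=4
t=6: arr=0 -> substrate=0 bound=2 product=6
t=7: arr=3 -> substrate=3 bound=2 product=6
t=8: arr=3 -> substrate=4 bound=2 product=8
t=9: arr=0 -> substrate=4 bound=2 product=8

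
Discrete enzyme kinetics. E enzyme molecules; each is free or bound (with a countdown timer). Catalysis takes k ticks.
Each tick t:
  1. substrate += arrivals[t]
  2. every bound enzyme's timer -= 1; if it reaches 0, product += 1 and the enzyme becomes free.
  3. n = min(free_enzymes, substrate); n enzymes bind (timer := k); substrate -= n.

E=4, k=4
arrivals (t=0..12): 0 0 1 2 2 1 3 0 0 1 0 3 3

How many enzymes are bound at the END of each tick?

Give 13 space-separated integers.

t=0: arr=0 -> substrate=0 bound=0 product=0
t=1: arr=0 -> substrate=0 bound=0 product=0
t=2: arr=1 -> substrate=0 bound=1 product=0
t=3: arr=2 -> substrate=0 bound=3 product=0
t=4: arr=2 -> substrate=1 bound=4 product=0
t=5: arr=1 -> substrate=2 bound=4 product=0
t=6: arr=3 -> substrate=4 bound=4 product=1
t=7: arr=0 -> substrate=2 bound=4 product=3
t=8: arr=0 -> substrate=1 bound=4 product=4
t=9: arr=1 -> substrate=2 bound=4 product=4
t=10: arr=0 -> substrate=1 bound=4 product=5
t=11: arr=3 -> substrate=2 bound=4 product=7
t=12: arr=3 -> substrate=4 bound=4 product=8

Answer: 0 0 1 3 4 4 4 4 4 4 4 4 4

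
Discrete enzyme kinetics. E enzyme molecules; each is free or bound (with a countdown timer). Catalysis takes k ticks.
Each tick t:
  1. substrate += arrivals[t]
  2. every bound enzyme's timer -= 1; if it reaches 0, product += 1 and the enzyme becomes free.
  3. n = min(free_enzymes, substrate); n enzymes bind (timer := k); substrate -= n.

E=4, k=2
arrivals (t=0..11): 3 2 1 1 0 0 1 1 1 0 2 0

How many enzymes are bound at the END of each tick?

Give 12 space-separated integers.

Answer: 3 4 3 3 1 0 1 2 2 1 2 2

Derivation:
t=0: arr=3 -> substrate=0 bound=3 product=0
t=1: arr=2 -> substrate=1 bound=4 product=0
t=2: arr=1 -> substrate=0 bound=3 product=3
t=3: arr=1 -> substrate=0 bound=3 product=4
t=4: arr=0 -> substrate=0 bound=1 product=6
t=5: arr=0 -> substrate=0 bound=0 product=7
t=6: arr=1 -> substrate=0 bound=1 product=7
t=7: arr=1 -> substrate=0 bound=2 product=7
t=8: arr=1 -> substrate=0 bound=2 product=8
t=9: arr=0 -> substrate=0 bound=1 product=9
t=10: arr=2 -> substrate=0 bound=2 product=10
t=11: arr=0 -> substrate=0 bound=2 product=10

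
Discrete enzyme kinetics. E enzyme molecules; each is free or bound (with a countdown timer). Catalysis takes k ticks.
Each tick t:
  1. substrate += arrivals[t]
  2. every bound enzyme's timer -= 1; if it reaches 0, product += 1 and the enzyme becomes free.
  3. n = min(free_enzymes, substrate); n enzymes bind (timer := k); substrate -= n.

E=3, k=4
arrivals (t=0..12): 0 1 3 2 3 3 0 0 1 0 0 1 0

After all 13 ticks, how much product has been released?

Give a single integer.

Answer: 6

Derivation:
t=0: arr=0 -> substrate=0 bound=0 product=0
t=1: arr=1 -> substrate=0 bound=1 product=0
t=2: arr=3 -> substrate=1 bound=3 product=0
t=3: arr=2 -> substrate=3 bound=3 product=0
t=4: arr=3 -> substrate=6 bound=3 product=0
t=5: arr=3 -> substrate=8 bound=3 product=1
t=6: arr=0 -> substrate=6 bound=3 product=3
t=7: arr=0 -> substrate=6 bound=3 product=3
t=8: arr=1 -> substrate=7 bound=3 product=3
t=9: arr=0 -> substrate=6 bound=3 product=4
t=10: arr=0 -> substrate=4 bound=3 product=6
t=11: arr=1 -> substrate=5 bound=3 product=6
t=12: arr=0 -> substrate=5 bound=3 product=6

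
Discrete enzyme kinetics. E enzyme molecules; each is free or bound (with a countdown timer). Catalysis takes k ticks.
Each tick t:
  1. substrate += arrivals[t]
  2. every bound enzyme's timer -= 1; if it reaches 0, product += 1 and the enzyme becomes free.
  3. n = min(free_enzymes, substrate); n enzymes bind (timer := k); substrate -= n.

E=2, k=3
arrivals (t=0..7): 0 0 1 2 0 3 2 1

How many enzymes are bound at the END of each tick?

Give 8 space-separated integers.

Answer: 0 0 1 2 2 2 2 2

Derivation:
t=0: arr=0 -> substrate=0 bound=0 product=0
t=1: arr=0 -> substrate=0 bound=0 product=0
t=2: arr=1 -> substrate=0 bound=1 product=0
t=3: arr=2 -> substrate=1 bound=2 product=0
t=4: arr=0 -> substrate=1 bound=2 product=0
t=5: arr=3 -> substrate=3 bound=2 product=1
t=6: arr=2 -> substrate=4 bound=2 product=2
t=7: arr=1 -> substrate=5 bound=2 product=2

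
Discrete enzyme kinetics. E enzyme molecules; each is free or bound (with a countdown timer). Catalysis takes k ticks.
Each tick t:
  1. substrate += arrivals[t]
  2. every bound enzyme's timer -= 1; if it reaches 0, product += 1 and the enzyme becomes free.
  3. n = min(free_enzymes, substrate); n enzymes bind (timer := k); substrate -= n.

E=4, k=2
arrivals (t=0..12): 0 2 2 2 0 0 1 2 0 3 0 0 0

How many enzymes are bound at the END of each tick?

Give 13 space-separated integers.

t=0: arr=0 -> substrate=0 bound=0 product=0
t=1: arr=2 -> substrate=0 bound=2 product=0
t=2: arr=2 -> substrate=0 bound=4 product=0
t=3: arr=2 -> substrate=0 bound=4 product=2
t=4: arr=0 -> substrate=0 bound=2 product=4
t=5: arr=0 -> substrate=0 bound=0 product=6
t=6: arr=1 -> substrate=0 bound=1 product=6
t=7: arr=2 -> substrate=0 bound=3 product=6
t=8: arr=0 -> substrate=0 bound=2 product=7
t=9: arr=3 -> substrate=0 bound=3 product=9
t=10: arr=0 -> substrate=0 bound=3 product=9
t=11: arr=0 -> substrate=0 bound=0 product=12
t=12: arr=0 -> substrate=0 bound=0 product=12

Answer: 0 2 4 4 2 0 1 3 2 3 3 0 0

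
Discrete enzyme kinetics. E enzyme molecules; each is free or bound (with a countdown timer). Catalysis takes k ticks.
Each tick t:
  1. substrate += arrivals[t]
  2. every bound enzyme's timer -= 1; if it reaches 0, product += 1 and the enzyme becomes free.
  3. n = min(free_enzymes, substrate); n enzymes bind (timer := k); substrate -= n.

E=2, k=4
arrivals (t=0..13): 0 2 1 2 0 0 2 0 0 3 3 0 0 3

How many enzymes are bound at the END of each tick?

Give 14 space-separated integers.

Answer: 0 2 2 2 2 2 2 2 2 2 2 2 2 2

Derivation:
t=0: arr=0 -> substrate=0 bound=0 product=0
t=1: arr=2 -> substrate=0 bound=2 product=0
t=2: arr=1 -> substrate=1 bound=2 product=0
t=3: arr=2 -> substrate=3 bound=2 product=0
t=4: arr=0 -> substrate=3 bound=2 product=0
t=5: arr=0 -> substrate=1 bound=2 product=2
t=6: arr=2 -> substrate=3 bound=2 product=2
t=7: arr=0 -> substrate=3 bound=2 product=2
t=8: arr=0 -> substrate=3 bound=2 product=2
t=9: arr=3 -> substrate=4 bound=2 product=4
t=10: arr=3 -> substrate=7 bound=2 product=4
t=11: arr=0 -> substrate=7 bound=2 product=4
t=12: arr=0 -> substrate=7 bound=2 product=4
t=13: arr=3 -> substrate=8 bound=2 product=6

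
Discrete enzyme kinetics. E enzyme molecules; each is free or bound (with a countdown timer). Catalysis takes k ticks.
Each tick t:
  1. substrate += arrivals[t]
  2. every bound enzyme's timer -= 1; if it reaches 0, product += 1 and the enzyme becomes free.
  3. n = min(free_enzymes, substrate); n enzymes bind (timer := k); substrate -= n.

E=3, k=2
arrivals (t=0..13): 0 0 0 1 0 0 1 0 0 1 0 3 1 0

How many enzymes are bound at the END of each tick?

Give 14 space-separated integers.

Answer: 0 0 0 1 1 0 1 1 0 1 1 3 3 1

Derivation:
t=0: arr=0 -> substrate=0 bound=0 product=0
t=1: arr=0 -> substrate=0 bound=0 product=0
t=2: arr=0 -> substrate=0 bound=0 product=0
t=3: arr=1 -> substrate=0 bound=1 product=0
t=4: arr=0 -> substrate=0 bound=1 product=0
t=5: arr=0 -> substrate=0 bound=0 product=1
t=6: arr=1 -> substrate=0 bound=1 product=1
t=7: arr=0 -> substrate=0 bound=1 product=1
t=8: arr=0 -> substrate=0 bound=0 product=2
t=9: arr=1 -> substrate=0 bound=1 product=2
t=10: arr=0 -> substrate=0 bound=1 product=2
t=11: arr=3 -> substrate=0 bound=3 product=3
t=12: arr=1 -> substrate=1 bound=3 product=3
t=13: arr=0 -> substrate=0 bound=1 product=6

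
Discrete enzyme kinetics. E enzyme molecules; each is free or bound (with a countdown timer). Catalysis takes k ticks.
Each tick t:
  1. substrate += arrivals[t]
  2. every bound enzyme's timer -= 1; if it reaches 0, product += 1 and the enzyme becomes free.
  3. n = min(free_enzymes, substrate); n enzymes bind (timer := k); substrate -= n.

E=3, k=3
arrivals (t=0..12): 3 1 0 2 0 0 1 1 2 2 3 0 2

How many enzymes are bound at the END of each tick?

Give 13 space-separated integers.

t=0: arr=3 -> substrate=0 bound=3 product=0
t=1: arr=1 -> substrate=1 bound=3 product=0
t=2: arr=0 -> substrate=1 bound=3 product=0
t=3: arr=2 -> substrate=0 bound=3 product=3
t=4: arr=0 -> substrate=0 bound=3 product=3
t=5: arr=0 -> substrate=0 bound=3 product=3
t=6: arr=1 -> substrate=0 bound=1 product=6
t=7: arr=1 -> substrate=0 bound=2 product=6
t=8: arr=2 -> substrate=1 bound=3 product=6
t=9: arr=2 -> substrate=2 bound=3 product=7
t=10: arr=3 -> substrate=4 bound=3 product=8
t=11: arr=0 -> substrate=3 bound=3 product=9
t=12: arr=2 -> substrate=4 bound=3 product=10

Answer: 3 3 3 3 3 3 1 2 3 3 3 3 3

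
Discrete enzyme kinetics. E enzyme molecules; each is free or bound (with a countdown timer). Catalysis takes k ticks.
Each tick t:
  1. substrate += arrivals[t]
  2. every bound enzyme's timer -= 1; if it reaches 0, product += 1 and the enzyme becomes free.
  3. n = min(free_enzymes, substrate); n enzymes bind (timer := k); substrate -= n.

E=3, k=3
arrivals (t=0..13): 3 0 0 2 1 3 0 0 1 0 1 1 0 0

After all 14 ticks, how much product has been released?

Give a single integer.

t=0: arr=3 -> substrate=0 bound=3 product=0
t=1: arr=0 -> substrate=0 bound=3 product=0
t=2: arr=0 -> substrate=0 bound=3 product=0
t=3: arr=2 -> substrate=0 bound=2 product=3
t=4: arr=1 -> substrate=0 bound=3 product=3
t=5: arr=3 -> substrate=3 bound=3 product=3
t=6: arr=0 -> substrate=1 bound=3 product=5
t=7: arr=0 -> substrate=0 bound=3 product=6
t=8: arr=1 -> substrate=1 bound=3 product=6
t=9: arr=0 -> substrate=0 bound=2 product=8
t=10: arr=1 -> substrate=0 bound=2 product=9
t=11: arr=1 -> substrate=0 bound=3 product=9
t=12: arr=0 -> substrate=0 bound=2 product=10
t=13: arr=0 -> substrate=0 bound=1 product=11

Answer: 11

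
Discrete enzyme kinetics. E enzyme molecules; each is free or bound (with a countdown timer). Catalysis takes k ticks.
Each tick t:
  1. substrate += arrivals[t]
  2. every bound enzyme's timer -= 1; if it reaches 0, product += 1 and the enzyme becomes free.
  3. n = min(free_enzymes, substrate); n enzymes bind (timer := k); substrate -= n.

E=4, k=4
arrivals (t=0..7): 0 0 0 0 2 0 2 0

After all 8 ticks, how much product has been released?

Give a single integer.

t=0: arr=0 -> substrate=0 bound=0 product=0
t=1: arr=0 -> substrate=0 bound=0 product=0
t=2: arr=0 -> substrate=0 bound=0 product=0
t=3: arr=0 -> substrate=0 bound=0 product=0
t=4: arr=2 -> substrate=0 bound=2 product=0
t=5: arr=0 -> substrate=0 bound=2 product=0
t=6: arr=2 -> substrate=0 bound=4 product=0
t=7: arr=0 -> substrate=0 bound=4 product=0

Answer: 0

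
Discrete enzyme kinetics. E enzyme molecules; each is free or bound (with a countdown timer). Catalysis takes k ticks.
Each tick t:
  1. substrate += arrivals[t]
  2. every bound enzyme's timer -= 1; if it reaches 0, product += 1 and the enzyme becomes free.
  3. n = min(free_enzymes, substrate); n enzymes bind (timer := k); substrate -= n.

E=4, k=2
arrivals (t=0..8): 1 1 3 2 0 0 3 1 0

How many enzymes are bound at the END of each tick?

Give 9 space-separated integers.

Answer: 1 2 4 4 2 1 3 4 1

Derivation:
t=0: arr=1 -> substrate=0 bound=1 product=0
t=1: arr=1 -> substrate=0 bound=2 product=0
t=2: arr=3 -> substrate=0 bound=4 product=1
t=3: arr=2 -> substrate=1 bound=4 product=2
t=4: arr=0 -> substrate=0 bound=2 product=5
t=5: arr=0 -> substrate=0 bound=1 product=6
t=6: arr=3 -> substrate=0 bound=3 product=7
t=7: arr=1 -> substrate=0 bound=4 product=7
t=8: arr=0 -> substrate=0 bound=1 product=10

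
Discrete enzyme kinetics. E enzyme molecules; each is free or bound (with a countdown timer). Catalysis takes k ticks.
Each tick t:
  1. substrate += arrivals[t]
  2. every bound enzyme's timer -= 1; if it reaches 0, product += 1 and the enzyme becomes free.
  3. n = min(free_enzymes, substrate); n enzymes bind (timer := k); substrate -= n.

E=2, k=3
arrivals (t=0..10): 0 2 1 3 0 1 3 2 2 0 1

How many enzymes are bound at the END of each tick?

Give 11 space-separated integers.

Answer: 0 2 2 2 2 2 2 2 2 2 2

Derivation:
t=0: arr=0 -> substrate=0 bound=0 product=0
t=1: arr=2 -> substrate=0 bound=2 product=0
t=2: arr=1 -> substrate=1 bound=2 product=0
t=3: arr=3 -> substrate=4 bound=2 product=0
t=4: arr=0 -> substrate=2 bound=2 product=2
t=5: arr=1 -> substrate=3 bound=2 product=2
t=6: arr=3 -> substrate=6 bound=2 product=2
t=7: arr=2 -> substrate=6 bound=2 product=4
t=8: arr=2 -> substrate=8 bound=2 product=4
t=9: arr=0 -> substrate=8 bound=2 product=4
t=10: arr=1 -> substrate=7 bound=2 product=6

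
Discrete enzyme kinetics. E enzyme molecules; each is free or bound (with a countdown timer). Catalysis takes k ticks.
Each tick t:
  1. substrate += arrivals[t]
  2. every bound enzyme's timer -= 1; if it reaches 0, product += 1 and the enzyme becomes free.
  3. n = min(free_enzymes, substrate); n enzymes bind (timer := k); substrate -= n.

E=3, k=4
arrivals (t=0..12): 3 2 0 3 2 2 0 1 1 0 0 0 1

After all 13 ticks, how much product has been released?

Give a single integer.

Answer: 9

Derivation:
t=0: arr=3 -> substrate=0 bound=3 product=0
t=1: arr=2 -> substrate=2 bound=3 product=0
t=2: arr=0 -> substrate=2 bound=3 product=0
t=3: arr=3 -> substrate=5 bound=3 product=0
t=4: arr=2 -> substrate=4 bound=3 product=3
t=5: arr=2 -> substrate=6 bound=3 product=3
t=6: arr=0 -> substrate=6 bound=3 product=3
t=7: arr=1 -> substrate=7 bound=3 product=3
t=8: arr=1 -> substrate=5 bound=3 product=6
t=9: arr=0 -> substrate=5 bound=3 product=6
t=10: arr=0 -> substrate=5 bound=3 product=6
t=11: arr=0 -> substrate=5 bound=3 product=6
t=12: arr=1 -> substrate=3 bound=3 product=9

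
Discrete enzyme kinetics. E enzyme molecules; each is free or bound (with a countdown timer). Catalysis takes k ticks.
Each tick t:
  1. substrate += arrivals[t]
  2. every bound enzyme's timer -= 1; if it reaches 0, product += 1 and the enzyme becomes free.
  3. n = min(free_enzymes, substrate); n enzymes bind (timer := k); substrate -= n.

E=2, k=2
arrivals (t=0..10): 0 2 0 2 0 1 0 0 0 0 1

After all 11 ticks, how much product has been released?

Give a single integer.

t=0: arr=0 -> substrate=0 bound=0 product=0
t=1: arr=2 -> substrate=0 bound=2 product=0
t=2: arr=0 -> substrate=0 bound=2 product=0
t=3: arr=2 -> substrate=0 bound=2 product=2
t=4: arr=0 -> substrate=0 bound=2 product=2
t=5: arr=1 -> substrate=0 bound=1 product=4
t=6: arr=0 -> substrate=0 bound=1 product=4
t=7: arr=0 -> substrate=0 bound=0 product=5
t=8: arr=0 -> substrate=0 bound=0 product=5
t=9: arr=0 -> substrate=0 bound=0 product=5
t=10: arr=1 -> substrate=0 bound=1 product=5

Answer: 5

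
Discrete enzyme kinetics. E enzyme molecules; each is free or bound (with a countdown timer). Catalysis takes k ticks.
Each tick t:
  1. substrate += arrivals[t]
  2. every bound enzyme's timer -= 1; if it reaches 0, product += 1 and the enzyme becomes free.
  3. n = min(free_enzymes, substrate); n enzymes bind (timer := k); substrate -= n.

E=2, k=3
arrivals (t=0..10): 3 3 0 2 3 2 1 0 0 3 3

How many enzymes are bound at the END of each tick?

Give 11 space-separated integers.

Answer: 2 2 2 2 2 2 2 2 2 2 2

Derivation:
t=0: arr=3 -> substrate=1 bound=2 product=0
t=1: arr=3 -> substrate=4 bound=2 product=0
t=2: arr=0 -> substrate=4 bound=2 product=0
t=3: arr=2 -> substrate=4 bound=2 product=2
t=4: arr=3 -> substrate=7 bound=2 product=2
t=5: arr=2 -> substrate=9 bound=2 product=2
t=6: arr=1 -> substrate=8 bound=2 product=4
t=7: arr=0 -> substrate=8 bound=2 product=4
t=8: arr=0 -> substrate=8 bound=2 product=4
t=9: arr=3 -> substrate=9 bound=2 product=6
t=10: arr=3 -> substrate=12 bound=2 product=6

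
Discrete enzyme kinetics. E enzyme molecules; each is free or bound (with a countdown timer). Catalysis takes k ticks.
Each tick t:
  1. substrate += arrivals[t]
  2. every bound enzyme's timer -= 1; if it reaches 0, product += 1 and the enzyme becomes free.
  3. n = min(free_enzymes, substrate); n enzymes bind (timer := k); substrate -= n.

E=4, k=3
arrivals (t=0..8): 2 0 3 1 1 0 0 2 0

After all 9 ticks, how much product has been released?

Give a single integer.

Answer: 7

Derivation:
t=0: arr=2 -> substrate=0 bound=2 product=0
t=1: arr=0 -> substrate=0 bound=2 product=0
t=2: arr=3 -> substrate=1 bound=4 product=0
t=3: arr=1 -> substrate=0 bound=4 product=2
t=4: arr=1 -> substrate=1 bound=4 product=2
t=5: arr=0 -> substrate=0 bound=3 product=4
t=6: arr=0 -> substrate=0 bound=1 product=6
t=7: arr=2 -> substrate=0 bound=3 product=6
t=8: arr=0 -> substrate=0 bound=2 product=7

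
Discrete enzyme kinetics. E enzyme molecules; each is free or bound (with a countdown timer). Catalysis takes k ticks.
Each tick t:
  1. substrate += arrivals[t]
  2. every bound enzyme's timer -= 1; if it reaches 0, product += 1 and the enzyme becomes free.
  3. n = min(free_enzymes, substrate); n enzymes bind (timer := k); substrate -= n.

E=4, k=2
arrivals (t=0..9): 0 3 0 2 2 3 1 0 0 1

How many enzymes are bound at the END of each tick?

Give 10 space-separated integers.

t=0: arr=0 -> substrate=0 bound=0 product=0
t=1: arr=3 -> substrate=0 bound=3 product=0
t=2: arr=0 -> substrate=0 bound=3 product=0
t=3: arr=2 -> substrate=0 bound=2 product=3
t=4: arr=2 -> substrate=0 bound=4 product=3
t=5: arr=3 -> substrate=1 bound=4 product=5
t=6: arr=1 -> substrate=0 bound=4 product=7
t=7: arr=0 -> substrate=0 bound=2 product=9
t=8: arr=0 -> substrate=0 bound=0 product=11
t=9: arr=1 -> substrate=0 bound=1 product=11

Answer: 0 3 3 2 4 4 4 2 0 1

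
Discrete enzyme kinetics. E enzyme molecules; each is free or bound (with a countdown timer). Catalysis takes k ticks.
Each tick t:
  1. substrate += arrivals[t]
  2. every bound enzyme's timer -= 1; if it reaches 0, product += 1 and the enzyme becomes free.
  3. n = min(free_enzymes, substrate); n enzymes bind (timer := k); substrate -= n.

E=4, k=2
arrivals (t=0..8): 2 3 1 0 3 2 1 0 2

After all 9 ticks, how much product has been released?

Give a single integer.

Answer: 12

Derivation:
t=0: arr=2 -> substrate=0 bound=2 product=0
t=1: arr=3 -> substrate=1 bound=4 product=0
t=2: arr=1 -> substrate=0 bound=4 product=2
t=3: arr=0 -> substrate=0 bound=2 product=4
t=4: arr=3 -> substrate=0 bound=3 product=6
t=5: arr=2 -> substrate=1 bound=4 product=6
t=6: arr=1 -> substrate=0 bound=3 product=9
t=7: arr=0 -> substrate=0 bound=2 product=10
t=8: arr=2 -> substrate=0 bound=2 product=12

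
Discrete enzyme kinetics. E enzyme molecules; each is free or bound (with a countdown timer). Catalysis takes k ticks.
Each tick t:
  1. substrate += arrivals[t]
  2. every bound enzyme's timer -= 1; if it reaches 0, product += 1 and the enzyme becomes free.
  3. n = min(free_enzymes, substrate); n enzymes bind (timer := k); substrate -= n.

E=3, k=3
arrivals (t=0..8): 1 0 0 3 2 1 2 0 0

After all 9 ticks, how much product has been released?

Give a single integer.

t=0: arr=1 -> substrate=0 bound=1 product=0
t=1: arr=0 -> substrate=0 bound=1 product=0
t=2: arr=0 -> substrate=0 bound=1 product=0
t=3: arr=3 -> substrate=0 bound=3 product=1
t=4: arr=2 -> substrate=2 bound=3 product=1
t=5: arr=1 -> substrate=3 bound=3 product=1
t=6: arr=2 -> substrate=2 bound=3 product=4
t=7: arr=0 -> substrate=2 bound=3 product=4
t=8: arr=0 -> substrate=2 bound=3 product=4

Answer: 4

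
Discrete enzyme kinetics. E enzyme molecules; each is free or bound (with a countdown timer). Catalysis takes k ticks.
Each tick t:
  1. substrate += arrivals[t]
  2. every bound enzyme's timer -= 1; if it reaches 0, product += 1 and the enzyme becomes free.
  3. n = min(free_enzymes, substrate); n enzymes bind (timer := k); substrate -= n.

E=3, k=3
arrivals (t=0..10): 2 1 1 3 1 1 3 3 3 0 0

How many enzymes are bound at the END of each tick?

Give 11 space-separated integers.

Answer: 2 3 3 3 3 3 3 3 3 3 3

Derivation:
t=0: arr=2 -> substrate=0 bound=2 product=0
t=1: arr=1 -> substrate=0 bound=3 product=0
t=2: arr=1 -> substrate=1 bound=3 product=0
t=3: arr=3 -> substrate=2 bound=3 product=2
t=4: arr=1 -> substrate=2 bound=3 product=3
t=5: arr=1 -> substrate=3 bound=3 product=3
t=6: arr=3 -> substrate=4 bound=3 product=5
t=7: arr=3 -> substrate=6 bound=3 product=6
t=8: arr=3 -> substrate=9 bound=3 product=6
t=9: arr=0 -> substrate=7 bound=3 product=8
t=10: arr=0 -> substrate=6 bound=3 product=9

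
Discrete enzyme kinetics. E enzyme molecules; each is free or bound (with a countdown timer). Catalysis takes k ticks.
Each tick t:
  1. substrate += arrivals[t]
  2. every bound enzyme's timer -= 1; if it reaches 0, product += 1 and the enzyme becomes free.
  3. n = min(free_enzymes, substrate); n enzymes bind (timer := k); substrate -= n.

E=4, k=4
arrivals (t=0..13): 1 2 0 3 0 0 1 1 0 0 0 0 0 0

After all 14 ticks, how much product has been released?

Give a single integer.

t=0: arr=1 -> substrate=0 bound=1 product=0
t=1: arr=2 -> substrate=0 bound=3 product=0
t=2: arr=0 -> substrate=0 bound=3 product=0
t=3: arr=3 -> substrate=2 bound=4 product=0
t=4: arr=0 -> substrate=1 bound=4 product=1
t=5: arr=0 -> substrate=0 bound=3 product=3
t=6: arr=1 -> substrate=0 bound=4 product=3
t=7: arr=1 -> substrate=0 bound=4 product=4
t=8: arr=0 -> substrate=0 bound=3 product=5
t=9: arr=0 -> substrate=0 bound=2 product=6
t=10: arr=0 -> substrate=0 bound=1 product=7
t=11: arr=0 -> substrate=0 bound=0 product=8
t=12: arr=0 -> substrate=0 bound=0 product=8
t=13: arr=0 -> substrate=0 bound=0 product=8

Answer: 8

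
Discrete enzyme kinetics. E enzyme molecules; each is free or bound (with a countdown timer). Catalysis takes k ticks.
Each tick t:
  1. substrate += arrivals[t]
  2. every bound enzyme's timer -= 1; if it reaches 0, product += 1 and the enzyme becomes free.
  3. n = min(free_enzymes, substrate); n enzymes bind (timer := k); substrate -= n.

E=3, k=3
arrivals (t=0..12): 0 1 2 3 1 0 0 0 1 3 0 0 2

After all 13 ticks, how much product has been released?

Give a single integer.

t=0: arr=0 -> substrate=0 bound=0 product=0
t=1: arr=1 -> substrate=0 bound=1 product=0
t=2: arr=2 -> substrate=0 bound=3 product=0
t=3: arr=3 -> substrate=3 bound=3 product=0
t=4: arr=1 -> substrate=3 bound=3 product=1
t=5: arr=0 -> substrate=1 bound=3 product=3
t=6: arr=0 -> substrate=1 bound=3 product=3
t=7: arr=0 -> substrate=0 bound=3 product=4
t=8: arr=1 -> substrate=0 bound=2 product=6
t=9: arr=3 -> substrate=2 bound=3 product=6
t=10: arr=0 -> substrate=1 bound=3 product=7
t=11: arr=0 -> substrate=0 bound=3 product=8
t=12: arr=2 -> substrate=1 bound=3 product=9

Answer: 9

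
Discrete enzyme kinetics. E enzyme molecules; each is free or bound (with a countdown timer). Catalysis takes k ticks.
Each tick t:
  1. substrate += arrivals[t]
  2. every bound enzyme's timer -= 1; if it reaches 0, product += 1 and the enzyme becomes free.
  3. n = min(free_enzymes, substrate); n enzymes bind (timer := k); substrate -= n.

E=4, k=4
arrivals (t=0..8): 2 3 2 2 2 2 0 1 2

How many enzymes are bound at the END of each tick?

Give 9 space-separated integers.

Answer: 2 4 4 4 4 4 4 4 4

Derivation:
t=0: arr=2 -> substrate=0 bound=2 product=0
t=1: arr=3 -> substrate=1 bound=4 product=0
t=2: arr=2 -> substrate=3 bound=4 product=0
t=3: arr=2 -> substrate=5 bound=4 product=0
t=4: arr=2 -> substrate=5 bound=4 product=2
t=5: arr=2 -> substrate=5 bound=4 product=4
t=6: arr=0 -> substrate=5 bound=4 product=4
t=7: arr=1 -> substrate=6 bound=4 product=4
t=8: arr=2 -> substrate=6 bound=4 product=6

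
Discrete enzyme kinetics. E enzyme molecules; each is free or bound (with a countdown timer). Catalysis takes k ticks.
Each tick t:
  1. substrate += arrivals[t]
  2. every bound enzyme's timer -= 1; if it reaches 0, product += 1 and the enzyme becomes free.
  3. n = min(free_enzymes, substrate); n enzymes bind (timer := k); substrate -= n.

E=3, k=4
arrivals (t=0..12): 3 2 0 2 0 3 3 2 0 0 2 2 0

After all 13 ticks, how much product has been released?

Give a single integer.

Answer: 9

Derivation:
t=0: arr=3 -> substrate=0 bound=3 product=0
t=1: arr=2 -> substrate=2 bound=3 product=0
t=2: arr=0 -> substrate=2 bound=3 product=0
t=3: arr=2 -> substrate=4 bound=3 product=0
t=4: arr=0 -> substrate=1 bound=3 product=3
t=5: arr=3 -> substrate=4 bound=3 product=3
t=6: arr=3 -> substrate=7 bound=3 product=3
t=7: arr=2 -> substrate=9 bound=3 product=3
t=8: arr=0 -> substrate=6 bound=3 product=6
t=9: arr=0 -> substrate=6 bound=3 product=6
t=10: arr=2 -> substrate=8 bound=3 product=6
t=11: arr=2 -> substrate=10 bound=3 product=6
t=12: arr=0 -> substrate=7 bound=3 product=9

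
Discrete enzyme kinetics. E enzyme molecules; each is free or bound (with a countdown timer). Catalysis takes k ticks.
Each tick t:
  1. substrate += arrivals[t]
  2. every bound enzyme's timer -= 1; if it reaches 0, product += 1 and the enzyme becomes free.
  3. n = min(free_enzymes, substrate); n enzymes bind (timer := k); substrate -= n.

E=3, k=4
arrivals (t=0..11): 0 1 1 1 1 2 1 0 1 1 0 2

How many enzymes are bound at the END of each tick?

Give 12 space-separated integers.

Answer: 0 1 2 3 3 3 3 3 3 3 3 3

Derivation:
t=0: arr=0 -> substrate=0 bound=0 product=0
t=1: arr=1 -> substrate=0 bound=1 product=0
t=2: arr=1 -> substrate=0 bound=2 product=0
t=3: arr=1 -> substrate=0 bound=3 product=0
t=4: arr=1 -> substrate=1 bound=3 product=0
t=5: arr=2 -> substrate=2 bound=3 product=1
t=6: arr=1 -> substrate=2 bound=3 product=2
t=7: arr=0 -> substrate=1 bound=3 product=3
t=8: arr=1 -> substrate=2 bound=3 product=3
t=9: arr=1 -> substrate=2 bound=3 product=4
t=10: arr=0 -> substrate=1 bound=3 product=5
t=11: arr=2 -> substrate=2 bound=3 product=6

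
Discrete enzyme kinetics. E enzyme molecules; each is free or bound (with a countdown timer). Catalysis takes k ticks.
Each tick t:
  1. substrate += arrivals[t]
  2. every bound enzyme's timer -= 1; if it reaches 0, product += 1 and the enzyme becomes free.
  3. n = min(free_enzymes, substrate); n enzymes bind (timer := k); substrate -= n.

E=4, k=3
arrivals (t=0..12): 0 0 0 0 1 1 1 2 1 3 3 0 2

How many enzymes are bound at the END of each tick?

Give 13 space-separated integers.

Answer: 0 0 0 0 1 2 3 4 4 4 4 4 4

Derivation:
t=0: arr=0 -> substrate=0 bound=0 product=0
t=1: arr=0 -> substrate=0 bound=0 product=0
t=2: arr=0 -> substrate=0 bound=0 product=0
t=3: arr=0 -> substrate=0 bound=0 product=0
t=4: arr=1 -> substrate=0 bound=1 product=0
t=5: arr=1 -> substrate=0 bound=2 product=0
t=6: arr=1 -> substrate=0 bound=3 product=0
t=7: arr=2 -> substrate=0 bound=4 product=1
t=8: arr=1 -> substrate=0 bound=4 product=2
t=9: arr=3 -> substrate=2 bound=4 product=3
t=10: arr=3 -> substrate=3 bound=4 product=5
t=11: arr=0 -> substrate=2 bound=4 product=6
t=12: arr=2 -> substrate=3 bound=4 product=7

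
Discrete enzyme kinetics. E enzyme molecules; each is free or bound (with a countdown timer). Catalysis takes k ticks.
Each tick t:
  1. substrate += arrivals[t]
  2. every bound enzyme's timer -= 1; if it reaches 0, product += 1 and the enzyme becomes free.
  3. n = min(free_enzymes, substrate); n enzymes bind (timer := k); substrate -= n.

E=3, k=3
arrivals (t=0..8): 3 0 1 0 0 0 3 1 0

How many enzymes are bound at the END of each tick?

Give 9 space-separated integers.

t=0: arr=3 -> substrate=0 bound=3 product=0
t=1: arr=0 -> substrate=0 bound=3 product=0
t=2: arr=1 -> substrate=1 bound=3 product=0
t=3: arr=0 -> substrate=0 bound=1 product=3
t=4: arr=0 -> substrate=0 bound=1 product=3
t=5: arr=0 -> substrate=0 bound=1 product=3
t=6: arr=3 -> substrate=0 bound=3 product=4
t=7: arr=1 -> substrate=1 bound=3 product=4
t=8: arr=0 -> substrate=1 bound=3 product=4

Answer: 3 3 3 1 1 1 3 3 3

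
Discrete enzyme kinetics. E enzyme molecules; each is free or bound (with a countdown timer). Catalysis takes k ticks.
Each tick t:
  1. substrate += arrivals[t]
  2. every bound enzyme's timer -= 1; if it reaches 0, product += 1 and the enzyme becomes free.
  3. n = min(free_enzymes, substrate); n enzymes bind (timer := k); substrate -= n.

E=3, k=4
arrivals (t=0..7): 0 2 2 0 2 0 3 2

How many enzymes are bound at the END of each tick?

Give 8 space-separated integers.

Answer: 0 2 3 3 3 3 3 3

Derivation:
t=0: arr=0 -> substrate=0 bound=0 product=0
t=1: arr=2 -> substrate=0 bound=2 product=0
t=2: arr=2 -> substrate=1 bound=3 product=0
t=3: arr=0 -> substrate=1 bound=3 product=0
t=4: arr=2 -> substrate=3 bound=3 product=0
t=5: arr=0 -> substrate=1 bound=3 product=2
t=6: arr=3 -> substrate=3 bound=3 product=3
t=7: arr=2 -> substrate=5 bound=3 product=3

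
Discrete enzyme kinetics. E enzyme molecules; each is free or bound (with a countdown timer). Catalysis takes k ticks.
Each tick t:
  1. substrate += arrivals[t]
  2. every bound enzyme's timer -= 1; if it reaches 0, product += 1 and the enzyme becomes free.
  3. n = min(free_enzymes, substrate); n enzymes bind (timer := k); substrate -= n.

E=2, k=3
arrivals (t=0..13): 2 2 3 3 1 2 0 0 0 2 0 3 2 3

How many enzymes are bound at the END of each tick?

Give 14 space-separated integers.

t=0: arr=2 -> substrate=0 bound=2 product=0
t=1: arr=2 -> substrate=2 bound=2 product=0
t=2: arr=3 -> substrate=5 bound=2 product=0
t=3: arr=3 -> substrate=6 bound=2 product=2
t=4: arr=1 -> substrate=7 bound=2 product=2
t=5: arr=2 -> substrate=9 bound=2 product=2
t=6: arr=0 -> substrate=7 bound=2 product=4
t=7: arr=0 -> substrate=7 bound=2 product=4
t=8: arr=0 -> substrate=7 bound=2 product=4
t=9: arr=2 -> substrate=7 bound=2 product=6
t=10: arr=0 -> substrate=7 bound=2 product=6
t=11: arr=3 -> substrate=10 bound=2 product=6
t=12: arr=2 -> substrate=10 bound=2 product=8
t=13: arr=3 -> substrate=13 bound=2 product=8

Answer: 2 2 2 2 2 2 2 2 2 2 2 2 2 2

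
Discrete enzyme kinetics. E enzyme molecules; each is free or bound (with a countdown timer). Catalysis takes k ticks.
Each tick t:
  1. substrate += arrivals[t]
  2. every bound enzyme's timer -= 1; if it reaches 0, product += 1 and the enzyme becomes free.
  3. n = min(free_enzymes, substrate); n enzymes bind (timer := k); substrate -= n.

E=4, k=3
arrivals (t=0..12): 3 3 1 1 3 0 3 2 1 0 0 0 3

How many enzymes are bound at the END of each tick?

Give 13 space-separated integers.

Answer: 3 4 4 4 4 4 4 4 4 4 4 4 4

Derivation:
t=0: arr=3 -> substrate=0 bound=3 product=0
t=1: arr=3 -> substrate=2 bound=4 product=0
t=2: arr=1 -> substrate=3 bound=4 product=0
t=3: arr=1 -> substrate=1 bound=4 product=3
t=4: arr=3 -> substrate=3 bound=4 product=4
t=5: arr=0 -> substrate=3 bound=4 product=4
t=6: arr=3 -> substrate=3 bound=4 product=7
t=7: arr=2 -> substrate=4 bound=4 product=8
t=8: arr=1 -> substrate=5 bound=4 product=8
t=9: arr=0 -> substrate=2 bound=4 product=11
t=10: arr=0 -> substrate=1 bound=4 product=12
t=11: arr=0 -> substrate=1 bound=4 product=12
t=12: arr=3 -> substrate=1 bound=4 product=15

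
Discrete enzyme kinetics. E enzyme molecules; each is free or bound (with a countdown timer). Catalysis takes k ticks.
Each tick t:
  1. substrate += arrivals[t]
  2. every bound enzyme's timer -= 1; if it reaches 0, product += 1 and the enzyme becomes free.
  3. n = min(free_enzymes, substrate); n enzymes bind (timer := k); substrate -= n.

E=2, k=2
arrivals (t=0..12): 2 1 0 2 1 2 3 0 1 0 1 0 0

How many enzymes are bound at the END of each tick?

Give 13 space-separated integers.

Answer: 2 2 1 2 2 2 2 2 2 2 2 2 2

Derivation:
t=0: arr=2 -> substrate=0 bound=2 product=0
t=1: arr=1 -> substrate=1 bound=2 product=0
t=2: arr=0 -> substrate=0 bound=1 product=2
t=3: arr=2 -> substrate=1 bound=2 product=2
t=4: arr=1 -> substrate=1 bound=2 product=3
t=5: arr=2 -> substrate=2 bound=2 product=4
t=6: arr=3 -> substrate=4 bound=2 product=5
t=7: arr=0 -> substrate=3 bound=2 product=6
t=8: arr=1 -> substrate=3 bound=2 product=7
t=9: arr=0 -> substrate=2 bound=2 product=8
t=10: arr=1 -> substrate=2 bound=2 product=9
t=11: arr=0 -> substrate=1 bound=2 product=10
t=12: arr=0 -> substrate=0 bound=2 product=11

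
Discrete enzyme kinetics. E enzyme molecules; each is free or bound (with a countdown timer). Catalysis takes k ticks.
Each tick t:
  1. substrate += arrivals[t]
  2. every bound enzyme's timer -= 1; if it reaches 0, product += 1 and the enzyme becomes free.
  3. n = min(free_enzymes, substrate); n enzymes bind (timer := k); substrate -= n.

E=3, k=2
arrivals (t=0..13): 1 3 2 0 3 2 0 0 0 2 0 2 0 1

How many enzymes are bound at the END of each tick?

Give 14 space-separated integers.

Answer: 1 3 3 3 3 3 3 2 1 2 2 2 2 1

Derivation:
t=0: arr=1 -> substrate=0 bound=1 product=0
t=1: arr=3 -> substrate=1 bound=3 product=0
t=2: arr=2 -> substrate=2 bound=3 product=1
t=3: arr=0 -> substrate=0 bound=3 product=3
t=4: arr=3 -> substrate=2 bound=3 product=4
t=5: arr=2 -> substrate=2 bound=3 product=6
t=6: arr=0 -> substrate=1 bound=3 product=7
t=7: arr=0 -> substrate=0 bound=2 product=9
t=8: arr=0 -> substrate=0 bound=1 product=10
t=9: arr=2 -> substrate=0 bound=2 product=11
t=10: arr=0 -> substrate=0 bound=2 product=11
t=11: arr=2 -> substrate=0 bound=2 product=13
t=12: arr=0 -> substrate=0 bound=2 product=13
t=13: arr=1 -> substrate=0 bound=1 product=15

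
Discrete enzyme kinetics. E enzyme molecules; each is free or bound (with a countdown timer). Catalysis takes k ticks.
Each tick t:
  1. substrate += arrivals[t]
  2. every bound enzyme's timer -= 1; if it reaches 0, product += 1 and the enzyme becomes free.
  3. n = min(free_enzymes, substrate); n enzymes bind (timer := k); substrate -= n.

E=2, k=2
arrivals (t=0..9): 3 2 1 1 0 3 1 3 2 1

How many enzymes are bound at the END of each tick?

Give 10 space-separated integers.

t=0: arr=3 -> substrate=1 bound=2 product=0
t=1: arr=2 -> substrate=3 bound=2 product=0
t=2: arr=1 -> substrate=2 bound=2 product=2
t=3: arr=1 -> substrate=3 bound=2 product=2
t=4: arr=0 -> substrate=1 bound=2 product=4
t=5: arr=3 -> substrate=4 bound=2 product=4
t=6: arr=1 -> substrate=3 bound=2 product=6
t=7: arr=3 -> substrate=6 bound=2 product=6
t=8: arr=2 -> substrate=6 bound=2 product=8
t=9: arr=1 -> substrate=7 bound=2 product=8

Answer: 2 2 2 2 2 2 2 2 2 2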